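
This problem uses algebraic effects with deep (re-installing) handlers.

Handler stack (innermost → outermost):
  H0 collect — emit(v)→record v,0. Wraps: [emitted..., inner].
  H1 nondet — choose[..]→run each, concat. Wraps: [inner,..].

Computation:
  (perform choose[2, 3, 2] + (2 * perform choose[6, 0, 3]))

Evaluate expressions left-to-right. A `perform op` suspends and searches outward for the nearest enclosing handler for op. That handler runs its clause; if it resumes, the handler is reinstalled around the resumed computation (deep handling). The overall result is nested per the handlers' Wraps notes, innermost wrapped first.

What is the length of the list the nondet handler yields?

Answer: 9

Working:
choose[2, 3, 2] @ H1
  branch[0] choose=2:
    choose[6, 0, 3] @ H1
      branch[0] choose=6:
        H0 returns [14]
        H1 returns [[14]]
      branch[1] choose=0:
        H0 returns [2]
        H1 returns [[2]]
      branch[2] choose=3:
        H0 returns [8]
        H1 returns [[8]]
  branch[1] choose=3:
    choose[6, 0, 3] @ H1
      branch[0] choose=6:
        H0 returns [15]
        H1 returns [[15]]
      branch[1] choose=0:
        H0 returns [3]
        H1 returns [[3]]
      branch[2] choose=3:
        H0 returns [9]
        H1 returns [[9]]
  branch[2] choose=2:
    choose[6, 0, 3] @ H1
      branch[0] choose=6:
        H0 returns [14]
        H1 returns [[14]]
      branch[1] choose=0:
        H0 returns [2]
        H1 returns [[2]]
      branch[2] choose=3:
        H0 returns [8]
        H1 returns [[8]]
= [[14], [2], [8], [15], [3], [9], [14], [2], [8]]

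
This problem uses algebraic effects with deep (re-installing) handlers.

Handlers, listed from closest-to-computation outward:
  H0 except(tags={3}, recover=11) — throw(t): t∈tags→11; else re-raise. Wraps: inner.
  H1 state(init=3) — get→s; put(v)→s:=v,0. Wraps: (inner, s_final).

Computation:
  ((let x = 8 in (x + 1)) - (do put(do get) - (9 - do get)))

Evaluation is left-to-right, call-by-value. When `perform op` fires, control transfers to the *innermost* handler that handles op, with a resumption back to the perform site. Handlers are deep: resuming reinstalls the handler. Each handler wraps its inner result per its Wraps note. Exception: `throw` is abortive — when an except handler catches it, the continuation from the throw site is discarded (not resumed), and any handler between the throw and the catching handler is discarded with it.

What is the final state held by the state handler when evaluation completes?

Answer: 3

Step-by-step:
get @ H1 ⇒ 3
put(3) @ H1 ⇒ s:=3
get @ H1 ⇒ 3
H0 returns 15
H1 returns (15, 3)
= (15, 3)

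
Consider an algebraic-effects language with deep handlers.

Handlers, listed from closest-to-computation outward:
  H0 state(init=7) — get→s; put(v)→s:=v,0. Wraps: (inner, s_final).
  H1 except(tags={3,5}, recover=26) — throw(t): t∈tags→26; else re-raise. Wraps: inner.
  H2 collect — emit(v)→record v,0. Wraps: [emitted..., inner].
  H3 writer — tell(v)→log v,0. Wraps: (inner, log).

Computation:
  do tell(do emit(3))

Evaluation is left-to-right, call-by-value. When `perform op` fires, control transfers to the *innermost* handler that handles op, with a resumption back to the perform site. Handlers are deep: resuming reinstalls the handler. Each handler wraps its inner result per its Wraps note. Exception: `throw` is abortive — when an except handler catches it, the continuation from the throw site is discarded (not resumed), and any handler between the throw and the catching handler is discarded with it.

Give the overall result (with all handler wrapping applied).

Working:
emit(3) @ H2 ⇒ out+=3
tell(0) @ H3 ⇒ log+=0
H0 returns (0, 7)
H1 returns (0, 7)
H2 returns [3, (0, 7)]
H3 returns ([3, (0, 7)], (0))
= ([3, (0, 7)], (0))

Answer: ([3, (0, 7)], (0))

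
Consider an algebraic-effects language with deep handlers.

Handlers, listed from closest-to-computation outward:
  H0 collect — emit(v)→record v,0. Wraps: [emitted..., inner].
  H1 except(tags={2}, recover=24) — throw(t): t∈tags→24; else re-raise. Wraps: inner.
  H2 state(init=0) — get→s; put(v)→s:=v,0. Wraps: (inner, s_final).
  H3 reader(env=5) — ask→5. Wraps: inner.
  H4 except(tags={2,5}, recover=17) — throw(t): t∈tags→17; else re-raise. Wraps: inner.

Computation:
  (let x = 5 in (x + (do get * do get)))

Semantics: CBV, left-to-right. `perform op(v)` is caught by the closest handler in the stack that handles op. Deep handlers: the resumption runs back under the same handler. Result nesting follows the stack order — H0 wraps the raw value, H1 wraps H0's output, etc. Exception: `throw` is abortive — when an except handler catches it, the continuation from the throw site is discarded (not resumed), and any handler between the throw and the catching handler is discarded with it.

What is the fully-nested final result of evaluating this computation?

Working:
get @ H2 ⇒ 0
get @ H2 ⇒ 0
H0 returns [5]
H1 returns [5]
H2 returns ([5], 0)
H3 returns ([5], 0)
H4 returns ([5], 0)
= ([5], 0)

Answer: ([5], 0)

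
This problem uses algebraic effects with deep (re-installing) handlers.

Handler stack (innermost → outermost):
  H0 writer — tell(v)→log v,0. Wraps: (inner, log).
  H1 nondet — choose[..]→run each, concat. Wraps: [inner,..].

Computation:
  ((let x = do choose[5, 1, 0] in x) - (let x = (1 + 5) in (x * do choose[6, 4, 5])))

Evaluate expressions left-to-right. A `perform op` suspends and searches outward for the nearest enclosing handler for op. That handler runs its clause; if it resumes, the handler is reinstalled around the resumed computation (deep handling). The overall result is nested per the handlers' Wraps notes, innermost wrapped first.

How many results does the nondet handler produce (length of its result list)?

Evaluation trace:
choose[5, 1, 0] @ H1
  branch[0] choose=5:
    choose[6, 4, 5] @ H1
      branch[0] choose=6:
        H0 returns (-31, ())
        H1 returns [(-31, ())]
      branch[1] choose=4:
        H0 returns (-19, ())
        H1 returns [(-19, ())]
      branch[2] choose=5:
        H0 returns (-25, ())
        H1 returns [(-25, ())]
  branch[1] choose=1:
    choose[6, 4, 5] @ H1
      branch[0] choose=6:
        H0 returns (-35, ())
        H1 returns [(-35, ())]
      branch[1] choose=4:
        H0 returns (-23, ())
        H1 returns [(-23, ())]
      branch[2] choose=5:
        H0 returns (-29, ())
        H1 returns [(-29, ())]
  branch[2] choose=0:
    choose[6, 4, 5] @ H1
      branch[0] choose=6:
        H0 returns (-36, ())
        H1 returns [(-36, ())]
      branch[1] choose=4:
        H0 returns (-24, ())
        H1 returns [(-24, ())]
      branch[2] choose=5:
        H0 returns (-30, ())
        H1 returns [(-30, ())]
= [(-31, ()), (-19, ()), (-25, ()), (-35, ()), (-23, ()), (-29, ()), (-36, ()), (-24, ()), (-30, ())]

Answer: 9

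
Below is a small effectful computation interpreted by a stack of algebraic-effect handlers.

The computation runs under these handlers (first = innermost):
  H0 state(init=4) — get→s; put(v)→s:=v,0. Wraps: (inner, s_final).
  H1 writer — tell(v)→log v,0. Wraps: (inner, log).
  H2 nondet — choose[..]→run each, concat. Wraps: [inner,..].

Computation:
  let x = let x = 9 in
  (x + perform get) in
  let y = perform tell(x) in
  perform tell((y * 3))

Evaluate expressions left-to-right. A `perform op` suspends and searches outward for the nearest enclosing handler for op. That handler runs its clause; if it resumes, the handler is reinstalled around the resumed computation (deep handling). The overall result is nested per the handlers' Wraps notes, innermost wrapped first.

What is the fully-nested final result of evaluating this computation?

Step-by-step:
get @ H0 ⇒ 4
tell(13) @ H1 ⇒ log+=13
tell(0) @ H1 ⇒ log+=0
H0 returns (0, 4)
H1 returns ((0, 4), (13, 0))
H2 returns [((0, 4), (13, 0))]
= [((0, 4), (13, 0))]

Answer: [((0, 4), (13, 0))]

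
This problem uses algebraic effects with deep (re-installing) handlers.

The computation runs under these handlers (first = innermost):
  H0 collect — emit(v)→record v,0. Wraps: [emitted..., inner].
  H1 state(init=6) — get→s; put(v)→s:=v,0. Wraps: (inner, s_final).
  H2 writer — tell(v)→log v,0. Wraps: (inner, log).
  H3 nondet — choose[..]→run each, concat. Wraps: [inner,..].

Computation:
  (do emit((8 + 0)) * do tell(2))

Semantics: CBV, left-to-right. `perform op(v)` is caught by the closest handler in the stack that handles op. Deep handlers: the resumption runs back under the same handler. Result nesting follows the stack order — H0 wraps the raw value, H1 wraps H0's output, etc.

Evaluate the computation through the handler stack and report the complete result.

Answer: [(([8, 0], 6), (2))]

Evaluation trace:
emit(8) @ H0 ⇒ out+=8
tell(2) @ H2 ⇒ log+=2
H0 returns [8, 0]
H1 returns ([8, 0], 6)
H2 returns (([8, 0], 6), (2))
H3 returns [(([8, 0], 6), (2))]
= [(([8, 0], 6), (2))]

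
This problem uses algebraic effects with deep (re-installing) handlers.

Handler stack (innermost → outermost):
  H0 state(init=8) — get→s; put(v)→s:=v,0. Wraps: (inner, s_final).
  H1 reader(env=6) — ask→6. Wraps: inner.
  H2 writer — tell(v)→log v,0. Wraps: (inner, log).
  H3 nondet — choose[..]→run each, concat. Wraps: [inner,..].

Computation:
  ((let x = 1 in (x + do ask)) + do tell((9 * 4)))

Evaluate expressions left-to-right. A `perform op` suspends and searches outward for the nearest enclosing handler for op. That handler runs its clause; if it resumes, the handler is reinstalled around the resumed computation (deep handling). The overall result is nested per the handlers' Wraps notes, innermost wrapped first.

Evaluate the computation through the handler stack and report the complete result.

Answer: [((7, 8), (36))]

Working:
ask @ H1 ⇒ 6
tell(36) @ H2 ⇒ log+=36
H0 returns (7, 8)
H1 returns (7, 8)
H2 returns ((7, 8), (36))
H3 returns [((7, 8), (36))]
= [((7, 8), (36))]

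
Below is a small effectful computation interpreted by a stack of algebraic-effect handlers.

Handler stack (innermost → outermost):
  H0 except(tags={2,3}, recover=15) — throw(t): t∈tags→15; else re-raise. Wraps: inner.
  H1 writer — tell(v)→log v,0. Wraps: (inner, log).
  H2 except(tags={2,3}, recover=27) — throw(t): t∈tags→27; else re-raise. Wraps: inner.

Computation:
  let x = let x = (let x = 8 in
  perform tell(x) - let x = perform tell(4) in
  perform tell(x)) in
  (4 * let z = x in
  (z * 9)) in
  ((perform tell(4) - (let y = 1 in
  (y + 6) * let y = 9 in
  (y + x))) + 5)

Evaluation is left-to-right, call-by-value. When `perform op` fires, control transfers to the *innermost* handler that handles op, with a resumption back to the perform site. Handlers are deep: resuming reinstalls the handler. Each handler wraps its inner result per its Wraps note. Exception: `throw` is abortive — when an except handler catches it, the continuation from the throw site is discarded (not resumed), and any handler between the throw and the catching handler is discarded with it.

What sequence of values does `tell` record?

Working:
tell(8) @ H1 ⇒ log+=8
tell(4) @ H1 ⇒ log+=4
tell(0) @ H1 ⇒ log+=0
tell(4) @ H1 ⇒ log+=4
H0 returns -58
H1 returns (-58, (8, 4, 0, 4))
H2 returns (-58, (8, 4, 0, 4))
= (-58, (8, 4, 0, 4))

Answer: (8, 4, 0, 4)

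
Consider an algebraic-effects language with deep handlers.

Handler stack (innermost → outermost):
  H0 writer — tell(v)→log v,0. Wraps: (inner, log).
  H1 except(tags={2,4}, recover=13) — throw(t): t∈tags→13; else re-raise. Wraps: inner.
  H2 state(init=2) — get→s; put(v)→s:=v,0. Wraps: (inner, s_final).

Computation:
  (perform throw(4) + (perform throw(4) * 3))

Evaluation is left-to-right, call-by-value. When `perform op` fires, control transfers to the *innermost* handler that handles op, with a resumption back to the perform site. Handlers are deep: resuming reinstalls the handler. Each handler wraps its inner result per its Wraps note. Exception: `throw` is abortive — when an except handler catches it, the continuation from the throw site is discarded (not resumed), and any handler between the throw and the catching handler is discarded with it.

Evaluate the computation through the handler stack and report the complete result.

Working:
throw(4) @ H1 caught ⇒ 13
H2 returns (13, 2)
= (13, 2)

Answer: (13, 2)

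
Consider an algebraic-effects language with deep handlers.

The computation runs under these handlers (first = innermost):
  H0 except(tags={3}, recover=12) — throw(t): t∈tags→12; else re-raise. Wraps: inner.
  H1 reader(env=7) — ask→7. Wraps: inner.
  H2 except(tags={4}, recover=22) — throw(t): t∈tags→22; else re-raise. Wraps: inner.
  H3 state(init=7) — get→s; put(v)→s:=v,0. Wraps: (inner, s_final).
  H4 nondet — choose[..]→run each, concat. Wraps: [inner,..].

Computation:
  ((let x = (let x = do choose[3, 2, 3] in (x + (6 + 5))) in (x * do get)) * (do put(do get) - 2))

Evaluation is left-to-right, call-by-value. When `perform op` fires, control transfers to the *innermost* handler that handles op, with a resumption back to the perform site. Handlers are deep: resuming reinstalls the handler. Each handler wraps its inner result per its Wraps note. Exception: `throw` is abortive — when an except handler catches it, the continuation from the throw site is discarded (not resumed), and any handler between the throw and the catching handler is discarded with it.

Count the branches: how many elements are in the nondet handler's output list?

Evaluation trace:
choose[3, 2, 3] @ H4
  branch[0] choose=3:
    get @ H3 ⇒ 7
    get @ H3 ⇒ 7
    put(7) @ H3 ⇒ s:=7
    H0 returns -196
    H1 returns -196
    H2 returns -196
    H3 returns (-196, 7)
    H4 returns [(-196, 7)]
  branch[1] choose=2:
    get @ H3 ⇒ 7
    get @ H3 ⇒ 7
    put(7) @ H3 ⇒ s:=7
    H0 returns -182
    H1 returns -182
    H2 returns -182
    H3 returns (-182, 7)
    H4 returns [(-182, 7)]
  branch[2] choose=3:
    get @ H3 ⇒ 7
    get @ H3 ⇒ 7
    put(7) @ H3 ⇒ s:=7
    H0 returns -196
    H1 returns -196
    H2 returns -196
    H3 returns (-196, 7)
    H4 returns [(-196, 7)]
= [(-196, 7), (-182, 7), (-196, 7)]

Answer: 3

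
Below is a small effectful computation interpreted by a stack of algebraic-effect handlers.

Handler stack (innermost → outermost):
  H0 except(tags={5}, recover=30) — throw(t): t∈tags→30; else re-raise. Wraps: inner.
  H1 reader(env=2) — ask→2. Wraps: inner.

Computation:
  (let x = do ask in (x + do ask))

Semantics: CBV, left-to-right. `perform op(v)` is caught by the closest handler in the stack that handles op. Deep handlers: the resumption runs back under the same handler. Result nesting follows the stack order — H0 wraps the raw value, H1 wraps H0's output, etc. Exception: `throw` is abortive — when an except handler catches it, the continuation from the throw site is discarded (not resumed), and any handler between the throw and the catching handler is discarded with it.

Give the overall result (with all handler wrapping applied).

Step-by-step:
ask @ H1 ⇒ 2
ask @ H1 ⇒ 2
H0 returns 4
H1 returns 4
= 4

Answer: 4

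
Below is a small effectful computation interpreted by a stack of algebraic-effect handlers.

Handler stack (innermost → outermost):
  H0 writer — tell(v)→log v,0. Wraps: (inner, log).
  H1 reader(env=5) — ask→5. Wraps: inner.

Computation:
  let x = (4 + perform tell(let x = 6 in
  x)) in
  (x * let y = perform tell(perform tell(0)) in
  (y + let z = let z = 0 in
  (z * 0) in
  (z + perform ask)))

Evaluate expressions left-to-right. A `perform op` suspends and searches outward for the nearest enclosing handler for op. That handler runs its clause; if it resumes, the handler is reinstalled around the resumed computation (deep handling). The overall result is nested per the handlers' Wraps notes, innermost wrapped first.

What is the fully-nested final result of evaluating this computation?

Answer: (20, (6, 0, 0))

Evaluation trace:
tell(6) @ H0 ⇒ log+=6
tell(0) @ H0 ⇒ log+=0
tell(0) @ H0 ⇒ log+=0
ask @ H1 ⇒ 5
H0 returns (20, (6, 0, 0))
H1 returns (20, (6, 0, 0))
= (20, (6, 0, 0))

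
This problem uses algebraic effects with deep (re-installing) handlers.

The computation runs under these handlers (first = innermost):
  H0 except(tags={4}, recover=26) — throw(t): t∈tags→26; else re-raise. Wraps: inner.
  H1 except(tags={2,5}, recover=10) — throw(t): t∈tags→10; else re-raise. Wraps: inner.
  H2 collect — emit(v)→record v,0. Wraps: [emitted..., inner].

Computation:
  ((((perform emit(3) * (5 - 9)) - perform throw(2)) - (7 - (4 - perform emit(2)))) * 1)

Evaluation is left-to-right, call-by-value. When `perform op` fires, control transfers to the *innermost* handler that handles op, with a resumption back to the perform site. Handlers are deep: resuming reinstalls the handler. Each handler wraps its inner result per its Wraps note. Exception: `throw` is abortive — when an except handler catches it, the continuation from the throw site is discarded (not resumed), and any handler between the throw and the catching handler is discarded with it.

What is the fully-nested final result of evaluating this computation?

Answer: [3, 10]

Evaluation trace:
emit(3) @ H2 ⇒ out+=3
throw(2) @ H0 re-raised
throw(2) @ H1 caught ⇒ 10
H2 returns [3, 10]
= [3, 10]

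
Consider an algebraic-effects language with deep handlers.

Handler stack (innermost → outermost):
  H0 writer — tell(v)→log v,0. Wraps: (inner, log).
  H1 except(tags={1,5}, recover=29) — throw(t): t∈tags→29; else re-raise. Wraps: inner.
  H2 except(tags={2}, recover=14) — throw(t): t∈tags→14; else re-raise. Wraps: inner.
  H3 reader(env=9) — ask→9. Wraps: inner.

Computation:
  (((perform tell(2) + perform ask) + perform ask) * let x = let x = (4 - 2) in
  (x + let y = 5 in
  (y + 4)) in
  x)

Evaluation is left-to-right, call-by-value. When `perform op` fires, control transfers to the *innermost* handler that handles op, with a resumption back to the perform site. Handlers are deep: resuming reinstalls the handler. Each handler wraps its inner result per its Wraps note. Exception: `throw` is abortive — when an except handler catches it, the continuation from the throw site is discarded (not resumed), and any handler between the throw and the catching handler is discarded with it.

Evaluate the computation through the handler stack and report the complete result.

Answer: (198, (2))

Working:
tell(2) @ H0 ⇒ log+=2
ask @ H3 ⇒ 9
ask @ H3 ⇒ 9
H0 returns (198, (2))
H1 returns (198, (2))
H2 returns (198, (2))
H3 returns (198, (2))
= (198, (2))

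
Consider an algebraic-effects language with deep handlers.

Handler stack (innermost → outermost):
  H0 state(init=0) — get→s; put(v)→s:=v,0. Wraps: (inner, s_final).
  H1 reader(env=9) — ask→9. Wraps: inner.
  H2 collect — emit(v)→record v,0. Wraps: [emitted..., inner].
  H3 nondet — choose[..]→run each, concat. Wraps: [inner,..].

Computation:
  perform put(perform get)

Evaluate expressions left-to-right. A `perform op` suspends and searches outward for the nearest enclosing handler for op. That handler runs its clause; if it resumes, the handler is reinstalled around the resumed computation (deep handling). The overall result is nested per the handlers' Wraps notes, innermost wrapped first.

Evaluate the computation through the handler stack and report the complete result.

Answer: [[(0, 0)]]

Evaluation trace:
get @ H0 ⇒ 0
put(0) @ H0 ⇒ s:=0
H0 returns (0, 0)
H1 returns (0, 0)
H2 returns [(0, 0)]
H3 returns [[(0, 0)]]
= [[(0, 0)]]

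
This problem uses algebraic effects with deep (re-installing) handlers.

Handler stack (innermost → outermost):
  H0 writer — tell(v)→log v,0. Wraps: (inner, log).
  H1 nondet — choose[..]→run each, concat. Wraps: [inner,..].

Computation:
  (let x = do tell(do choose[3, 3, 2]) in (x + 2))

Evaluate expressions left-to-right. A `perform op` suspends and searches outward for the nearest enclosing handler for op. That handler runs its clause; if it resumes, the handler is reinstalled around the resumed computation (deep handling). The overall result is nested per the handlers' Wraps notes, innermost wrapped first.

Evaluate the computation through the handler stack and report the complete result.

Evaluation trace:
choose[3, 3, 2] @ H1
  branch[0] choose=3:
    tell(3) @ H0 ⇒ log+=3
    H0 returns (2, (3))
    H1 returns [(2, (3))]
  branch[1] choose=3:
    tell(3) @ H0 ⇒ log+=3
    H0 returns (2, (3))
    H1 returns [(2, (3))]
  branch[2] choose=2:
    tell(2) @ H0 ⇒ log+=2
    H0 returns (2, (2))
    H1 returns [(2, (2))]
= [(2, (3)), (2, (3)), (2, (2))]

Answer: [(2, (3)), (2, (3)), (2, (2))]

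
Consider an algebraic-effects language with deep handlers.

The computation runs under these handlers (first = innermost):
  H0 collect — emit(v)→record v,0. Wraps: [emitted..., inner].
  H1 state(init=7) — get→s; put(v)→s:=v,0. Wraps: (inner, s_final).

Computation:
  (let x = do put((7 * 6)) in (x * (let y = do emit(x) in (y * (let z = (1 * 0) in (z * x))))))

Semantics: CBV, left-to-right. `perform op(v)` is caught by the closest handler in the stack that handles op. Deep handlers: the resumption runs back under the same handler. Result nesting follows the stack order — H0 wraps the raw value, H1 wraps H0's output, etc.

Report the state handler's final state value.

Answer: 42

Evaluation trace:
put(42) @ H1 ⇒ s:=42
emit(0) @ H0 ⇒ out+=0
H0 returns [0, 0]
H1 returns ([0, 0], 42)
= ([0, 0], 42)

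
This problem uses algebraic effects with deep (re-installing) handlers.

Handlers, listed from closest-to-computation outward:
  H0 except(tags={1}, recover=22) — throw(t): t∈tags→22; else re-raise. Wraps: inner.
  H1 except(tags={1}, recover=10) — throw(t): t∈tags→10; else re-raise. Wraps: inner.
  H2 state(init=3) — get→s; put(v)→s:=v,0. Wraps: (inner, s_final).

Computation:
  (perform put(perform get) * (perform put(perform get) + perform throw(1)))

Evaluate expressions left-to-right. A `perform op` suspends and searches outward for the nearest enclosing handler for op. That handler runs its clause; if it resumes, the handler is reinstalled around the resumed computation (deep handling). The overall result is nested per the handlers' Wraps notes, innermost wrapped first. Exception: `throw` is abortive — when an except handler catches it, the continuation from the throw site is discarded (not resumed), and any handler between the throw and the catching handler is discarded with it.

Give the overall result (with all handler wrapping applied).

Working:
get @ H2 ⇒ 3
put(3) @ H2 ⇒ s:=3
get @ H2 ⇒ 3
put(3) @ H2 ⇒ s:=3
throw(1) @ H0 caught ⇒ 22
H1 returns 22
H2 returns (22, 3)
= (22, 3)

Answer: (22, 3)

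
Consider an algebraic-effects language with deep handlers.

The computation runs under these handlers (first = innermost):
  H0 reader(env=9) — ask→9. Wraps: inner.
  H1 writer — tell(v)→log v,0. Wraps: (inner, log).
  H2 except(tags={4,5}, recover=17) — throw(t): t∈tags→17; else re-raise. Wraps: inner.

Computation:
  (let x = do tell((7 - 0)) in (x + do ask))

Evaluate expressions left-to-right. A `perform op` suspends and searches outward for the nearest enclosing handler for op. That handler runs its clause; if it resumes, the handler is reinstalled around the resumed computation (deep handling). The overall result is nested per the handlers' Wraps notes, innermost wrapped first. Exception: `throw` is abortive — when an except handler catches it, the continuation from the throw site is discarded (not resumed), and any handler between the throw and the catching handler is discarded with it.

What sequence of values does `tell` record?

Answer: (7)

Working:
tell(7) @ H1 ⇒ log+=7
ask @ H0 ⇒ 9
H0 returns 9
H1 returns (9, (7))
H2 returns (9, (7))
= (9, (7))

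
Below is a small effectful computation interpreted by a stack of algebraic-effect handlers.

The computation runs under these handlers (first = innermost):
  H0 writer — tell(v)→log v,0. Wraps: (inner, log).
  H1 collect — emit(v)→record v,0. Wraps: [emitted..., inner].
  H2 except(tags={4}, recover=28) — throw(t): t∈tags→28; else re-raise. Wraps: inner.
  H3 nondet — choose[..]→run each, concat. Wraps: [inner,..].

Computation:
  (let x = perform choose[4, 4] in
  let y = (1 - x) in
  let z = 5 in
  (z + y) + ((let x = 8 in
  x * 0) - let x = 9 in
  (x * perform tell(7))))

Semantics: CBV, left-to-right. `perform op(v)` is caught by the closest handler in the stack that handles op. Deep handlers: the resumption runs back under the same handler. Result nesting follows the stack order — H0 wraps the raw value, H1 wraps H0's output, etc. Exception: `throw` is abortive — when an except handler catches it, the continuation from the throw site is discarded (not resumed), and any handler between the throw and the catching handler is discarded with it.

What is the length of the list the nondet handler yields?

Answer: 2

Step-by-step:
choose[4, 4] @ H3
  branch[0] choose=4:
    tell(7) @ H0 ⇒ log+=7
    H0 returns (2, (7))
    H1 returns [(2, (7))]
    H2 returns [(2, (7))]
    H3 returns [[(2, (7))]]
  branch[1] choose=4:
    tell(7) @ H0 ⇒ log+=7
    H0 returns (2, (7))
    H1 returns [(2, (7))]
    H2 returns [(2, (7))]
    H3 returns [[(2, (7))]]
= [[(2, (7))], [(2, (7))]]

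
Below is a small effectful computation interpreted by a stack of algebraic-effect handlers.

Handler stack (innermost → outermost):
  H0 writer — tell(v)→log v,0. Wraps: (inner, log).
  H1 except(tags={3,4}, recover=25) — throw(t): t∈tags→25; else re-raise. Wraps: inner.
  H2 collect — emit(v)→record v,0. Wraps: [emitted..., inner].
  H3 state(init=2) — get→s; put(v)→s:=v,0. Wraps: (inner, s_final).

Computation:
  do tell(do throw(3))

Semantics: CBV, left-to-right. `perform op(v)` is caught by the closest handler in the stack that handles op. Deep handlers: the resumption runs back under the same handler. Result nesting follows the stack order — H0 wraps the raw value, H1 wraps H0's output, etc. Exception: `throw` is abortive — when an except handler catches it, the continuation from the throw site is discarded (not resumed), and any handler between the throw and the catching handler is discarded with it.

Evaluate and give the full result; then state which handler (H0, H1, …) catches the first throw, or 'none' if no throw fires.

Evaluation trace:
throw(3) @ H1 caught ⇒ 25
H2 returns [25]
H3 returns ([25], 2)
= ([25], 2)

Answer: ([25], 2) ; first throw caught by: H1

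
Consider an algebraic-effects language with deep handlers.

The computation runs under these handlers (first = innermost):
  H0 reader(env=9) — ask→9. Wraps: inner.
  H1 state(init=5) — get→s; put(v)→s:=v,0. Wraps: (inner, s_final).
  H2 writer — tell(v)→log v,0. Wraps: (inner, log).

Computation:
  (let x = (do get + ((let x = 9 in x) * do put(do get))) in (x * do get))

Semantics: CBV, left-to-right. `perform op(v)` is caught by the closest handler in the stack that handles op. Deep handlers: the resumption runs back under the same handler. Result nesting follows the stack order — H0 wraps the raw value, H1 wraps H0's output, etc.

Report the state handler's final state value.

Evaluation trace:
get @ H1 ⇒ 5
get @ H1 ⇒ 5
put(5) @ H1 ⇒ s:=5
get @ H1 ⇒ 5
H0 returns 25
H1 returns (25, 5)
H2 returns ((25, 5), ())
= ((25, 5), ())

Answer: 5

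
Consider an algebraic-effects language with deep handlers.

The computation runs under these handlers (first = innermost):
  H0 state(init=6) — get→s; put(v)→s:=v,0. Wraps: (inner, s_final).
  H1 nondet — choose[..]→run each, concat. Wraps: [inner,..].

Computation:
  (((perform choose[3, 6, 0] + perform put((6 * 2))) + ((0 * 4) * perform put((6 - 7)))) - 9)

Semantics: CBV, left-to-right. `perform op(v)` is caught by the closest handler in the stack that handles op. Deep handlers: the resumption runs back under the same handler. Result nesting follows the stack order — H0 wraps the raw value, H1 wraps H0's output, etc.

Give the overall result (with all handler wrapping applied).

Answer: [(-6, -1), (-3, -1), (-9, -1)]

Step-by-step:
choose[3, 6, 0] @ H1
  branch[0] choose=3:
    put(12) @ H0 ⇒ s:=12
    put(-1) @ H0 ⇒ s:=-1
    H0 returns (-6, -1)
    H1 returns [(-6, -1)]
  branch[1] choose=6:
    put(12) @ H0 ⇒ s:=12
    put(-1) @ H0 ⇒ s:=-1
    H0 returns (-3, -1)
    H1 returns [(-3, -1)]
  branch[2] choose=0:
    put(12) @ H0 ⇒ s:=12
    put(-1) @ H0 ⇒ s:=-1
    H0 returns (-9, -1)
    H1 returns [(-9, -1)]
= [(-6, -1), (-3, -1), (-9, -1)]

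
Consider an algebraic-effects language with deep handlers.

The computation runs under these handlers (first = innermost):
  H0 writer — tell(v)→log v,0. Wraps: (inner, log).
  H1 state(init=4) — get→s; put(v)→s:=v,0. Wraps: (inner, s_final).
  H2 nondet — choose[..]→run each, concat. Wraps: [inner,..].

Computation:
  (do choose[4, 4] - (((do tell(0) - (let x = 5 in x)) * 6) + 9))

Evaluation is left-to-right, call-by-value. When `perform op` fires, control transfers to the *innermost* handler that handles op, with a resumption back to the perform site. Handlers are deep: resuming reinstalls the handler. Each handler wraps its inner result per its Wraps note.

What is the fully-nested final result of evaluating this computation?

Answer: [((25, (0)), 4), ((25, (0)), 4)]

Evaluation trace:
choose[4, 4] @ H2
  branch[0] choose=4:
    tell(0) @ H0 ⇒ log+=0
    H0 returns (25, (0))
    H1 returns ((25, (0)), 4)
    H2 returns [((25, (0)), 4)]
  branch[1] choose=4:
    tell(0) @ H0 ⇒ log+=0
    H0 returns (25, (0))
    H1 returns ((25, (0)), 4)
    H2 returns [((25, (0)), 4)]
= [((25, (0)), 4), ((25, (0)), 4)]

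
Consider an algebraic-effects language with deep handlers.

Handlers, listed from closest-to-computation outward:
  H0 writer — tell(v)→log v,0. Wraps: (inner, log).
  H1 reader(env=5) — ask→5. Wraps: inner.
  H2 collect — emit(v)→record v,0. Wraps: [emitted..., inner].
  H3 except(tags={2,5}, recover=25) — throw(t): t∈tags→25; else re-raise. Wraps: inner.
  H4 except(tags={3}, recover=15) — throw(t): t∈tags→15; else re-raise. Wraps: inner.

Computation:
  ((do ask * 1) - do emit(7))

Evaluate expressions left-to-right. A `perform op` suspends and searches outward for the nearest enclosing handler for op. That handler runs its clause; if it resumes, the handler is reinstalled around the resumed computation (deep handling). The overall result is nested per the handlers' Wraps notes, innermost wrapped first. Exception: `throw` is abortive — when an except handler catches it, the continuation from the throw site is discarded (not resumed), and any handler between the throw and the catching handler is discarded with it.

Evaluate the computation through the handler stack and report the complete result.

Working:
ask @ H1 ⇒ 5
emit(7) @ H2 ⇒ out+=7
H0 returns (5, ())
H1 returns (5, ())
H2 returns [7, (5, ())]
H3 returns [7, (5, ())]
H4 returns [7, (5, ())]
= [7, (5, ())]

Answer: [7, (5, ())]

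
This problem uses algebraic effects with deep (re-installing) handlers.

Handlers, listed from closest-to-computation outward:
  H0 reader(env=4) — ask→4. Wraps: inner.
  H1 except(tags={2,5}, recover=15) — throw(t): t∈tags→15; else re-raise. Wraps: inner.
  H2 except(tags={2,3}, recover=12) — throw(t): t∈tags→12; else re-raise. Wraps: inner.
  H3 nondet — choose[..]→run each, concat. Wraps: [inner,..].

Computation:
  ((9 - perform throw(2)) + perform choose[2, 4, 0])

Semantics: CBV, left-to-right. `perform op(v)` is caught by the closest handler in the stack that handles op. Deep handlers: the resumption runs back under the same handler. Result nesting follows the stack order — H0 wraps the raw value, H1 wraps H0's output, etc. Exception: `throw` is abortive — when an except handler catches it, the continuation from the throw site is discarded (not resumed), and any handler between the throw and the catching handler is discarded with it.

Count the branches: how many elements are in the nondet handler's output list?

Answer: 1

Evaluation trace:
throw(2) @ H1 caught ⇒ 15
H2 returns 15
H3 returns [15]
= [15]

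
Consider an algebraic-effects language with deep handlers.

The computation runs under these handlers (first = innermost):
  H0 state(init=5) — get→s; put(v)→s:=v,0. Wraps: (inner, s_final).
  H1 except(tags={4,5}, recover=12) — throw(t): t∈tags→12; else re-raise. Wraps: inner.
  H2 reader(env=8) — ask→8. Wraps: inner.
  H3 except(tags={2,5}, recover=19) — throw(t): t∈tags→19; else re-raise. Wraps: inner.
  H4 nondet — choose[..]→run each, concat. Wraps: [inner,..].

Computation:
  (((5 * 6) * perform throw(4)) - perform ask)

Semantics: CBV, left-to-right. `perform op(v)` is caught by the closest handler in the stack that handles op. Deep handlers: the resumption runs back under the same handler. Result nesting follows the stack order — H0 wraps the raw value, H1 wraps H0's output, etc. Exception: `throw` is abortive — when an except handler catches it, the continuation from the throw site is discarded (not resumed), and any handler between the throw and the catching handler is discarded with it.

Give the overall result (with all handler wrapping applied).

Answer: [12]

Working:
throw(4) @ H1 caught ⇒ 12
H2 returns 12
H3 returns 12
H4 returns [12]
= [12]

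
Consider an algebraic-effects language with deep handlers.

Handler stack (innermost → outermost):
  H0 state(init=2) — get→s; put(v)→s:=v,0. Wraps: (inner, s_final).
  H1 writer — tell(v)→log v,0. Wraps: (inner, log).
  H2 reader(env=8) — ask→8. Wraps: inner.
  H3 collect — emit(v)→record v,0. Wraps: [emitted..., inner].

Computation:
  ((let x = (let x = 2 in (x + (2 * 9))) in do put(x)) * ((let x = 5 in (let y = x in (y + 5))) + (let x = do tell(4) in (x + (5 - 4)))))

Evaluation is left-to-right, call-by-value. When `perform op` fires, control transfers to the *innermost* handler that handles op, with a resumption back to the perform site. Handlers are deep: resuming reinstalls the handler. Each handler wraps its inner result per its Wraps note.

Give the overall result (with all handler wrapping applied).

Answer: [((0, 20), (4))]

Evaluation trace:
put(20) @ H0 ⇒ s:=20
tell(4) @ H1 ⇒ log+=4
H0 returns (0, 20)
H1 returns ((0, 20), (4))
H2 returns ((0, 20), (4))
H3 returns [((0, 20), (4))]
= [((0, 20), (4))]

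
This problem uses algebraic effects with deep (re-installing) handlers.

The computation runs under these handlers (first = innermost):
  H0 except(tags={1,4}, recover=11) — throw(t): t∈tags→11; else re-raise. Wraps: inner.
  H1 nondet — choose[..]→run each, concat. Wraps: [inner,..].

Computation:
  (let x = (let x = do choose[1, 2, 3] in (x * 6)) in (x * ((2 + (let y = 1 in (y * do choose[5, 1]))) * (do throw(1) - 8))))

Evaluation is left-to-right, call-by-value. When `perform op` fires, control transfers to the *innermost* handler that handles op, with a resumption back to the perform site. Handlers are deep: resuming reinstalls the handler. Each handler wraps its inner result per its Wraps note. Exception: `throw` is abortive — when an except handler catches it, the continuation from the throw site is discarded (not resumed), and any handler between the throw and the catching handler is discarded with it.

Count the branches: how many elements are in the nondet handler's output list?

Working:
choose[1, 2, 3] @ H1
  branch[0] choose=1:
    choose[5, 1] @ H1
      branch[0] choose=5:
        throw(1) @ H0 caught ⇒ 11
        H1 returns [11]
      branch[1] choose=1:
        throw(1) @ H0 caught ⇒ 11
        H1 returns [11]
  branch[1] choose=2:
    choose[5, 1] @ H1
      branch[0] choose=5:
        throw(1) @ H0 caught ⇒ 11
        H1 returns [11]
      branch[1] choose=1:
        throw(1) @ H0 caught ⇒ 11
        H1 returns [11]
  branch[2] choose=3:
    choose[5, 1] @ H1
      branch[0] choose=5:
        throw(1) @ H0 caught ⇒ 11
        H1 returns [11]
      branch[1] choose=1:
        throw(1) @ H0 caught ⇒ 11
        H1 returns [11]
= [11, 11, 11, 11, 11, 11]

Answer: 6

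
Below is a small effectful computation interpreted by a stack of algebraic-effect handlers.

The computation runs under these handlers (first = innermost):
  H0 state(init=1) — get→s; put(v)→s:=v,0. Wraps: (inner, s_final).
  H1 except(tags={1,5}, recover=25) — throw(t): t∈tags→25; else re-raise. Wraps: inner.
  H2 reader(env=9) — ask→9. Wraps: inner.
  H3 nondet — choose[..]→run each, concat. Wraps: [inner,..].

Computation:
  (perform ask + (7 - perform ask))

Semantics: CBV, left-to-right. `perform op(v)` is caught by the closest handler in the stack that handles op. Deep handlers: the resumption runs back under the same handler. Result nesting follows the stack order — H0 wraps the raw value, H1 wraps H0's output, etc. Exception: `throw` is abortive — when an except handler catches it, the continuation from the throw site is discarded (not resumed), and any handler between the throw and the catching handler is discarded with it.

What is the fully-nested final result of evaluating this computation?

Answer: [(7, 1)]

Working:
ask @ H2 ⇒ 9
ask @ H2 ⇒ 9
H0 returns (7, 1)
H1 returns (7, 1)
H2 returns (7, 1)
H3 returns [(7, 1)]
= [(7, 1)]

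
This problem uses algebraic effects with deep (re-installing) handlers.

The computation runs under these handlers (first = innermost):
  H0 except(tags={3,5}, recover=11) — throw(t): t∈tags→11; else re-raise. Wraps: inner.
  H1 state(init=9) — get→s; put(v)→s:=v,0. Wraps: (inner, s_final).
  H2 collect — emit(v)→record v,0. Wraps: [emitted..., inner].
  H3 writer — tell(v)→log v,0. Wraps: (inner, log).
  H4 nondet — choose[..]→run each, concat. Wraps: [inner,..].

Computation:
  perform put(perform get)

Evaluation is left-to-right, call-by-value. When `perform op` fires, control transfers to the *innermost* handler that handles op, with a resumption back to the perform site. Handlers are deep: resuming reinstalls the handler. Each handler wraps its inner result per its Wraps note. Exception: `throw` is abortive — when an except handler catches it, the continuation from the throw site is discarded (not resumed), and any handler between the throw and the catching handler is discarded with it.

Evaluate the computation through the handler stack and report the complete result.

Answer: [([(0, 9)], ())]

Evaluation trace:
get @ H1 ⇒ 9
put(9) @ H1 ⇒ s:=9
H0 returns 0
H1 returns (0, 9)
H2 returns [(0, 9)]
H3 returns ([(0, 9)], ())
H4 returns [([(0, 9)], ())]
= [([(0, 9)], ())]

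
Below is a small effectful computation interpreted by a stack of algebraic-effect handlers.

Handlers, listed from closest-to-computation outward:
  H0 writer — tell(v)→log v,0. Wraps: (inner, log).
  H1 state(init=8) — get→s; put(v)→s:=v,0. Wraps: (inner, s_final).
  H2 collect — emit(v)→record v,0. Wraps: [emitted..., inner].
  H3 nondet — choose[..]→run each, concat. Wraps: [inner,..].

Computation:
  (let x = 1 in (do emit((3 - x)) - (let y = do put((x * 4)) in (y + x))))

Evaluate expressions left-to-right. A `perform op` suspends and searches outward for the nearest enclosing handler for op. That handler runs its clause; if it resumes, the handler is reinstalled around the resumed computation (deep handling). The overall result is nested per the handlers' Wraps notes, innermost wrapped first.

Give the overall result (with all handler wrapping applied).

Answer: [[2, ((-1, ()), 4)]]

Evaluation trace:
emit(2) @ H2 ⇒ out+=2
put(4) @ H1 ⇒ s:=4
H0 returns (-1, ())
H1 returns ((-1, ()), 4)
H2 returns [2, ((-1, ()), 4)]
H3 returns [[2, ((-1, ()), 4)]]
= [[2, ((-1, ()), 4)]]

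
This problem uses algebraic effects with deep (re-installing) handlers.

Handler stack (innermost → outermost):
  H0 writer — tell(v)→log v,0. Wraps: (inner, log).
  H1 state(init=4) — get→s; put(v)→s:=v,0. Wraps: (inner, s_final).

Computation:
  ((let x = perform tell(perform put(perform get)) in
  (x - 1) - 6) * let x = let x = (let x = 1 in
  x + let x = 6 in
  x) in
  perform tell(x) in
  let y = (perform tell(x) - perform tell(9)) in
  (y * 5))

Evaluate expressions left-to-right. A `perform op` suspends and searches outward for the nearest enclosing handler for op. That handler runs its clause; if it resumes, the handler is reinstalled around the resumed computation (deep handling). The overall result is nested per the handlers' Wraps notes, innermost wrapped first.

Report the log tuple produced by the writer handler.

Answer: (0, 7, 0, 9)

Evaluation trace:
get @ H1 ⇒ 4
put(4) @ H1 ⇒ s:=4
tell(0) @ H0 ⇒ log+=0
tell(7) @ H0 ⇒ log+=7
tell(0) @ H0 ⇒ log+=0
tell(9) @ H0 ⇒ log+=9
H0 returns (0, (0, 7, 0, 9))
H1 returns ((0, (0, 7, 0, 9)), 4)
= ((0, (0, 7, 0, 9)), 4)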